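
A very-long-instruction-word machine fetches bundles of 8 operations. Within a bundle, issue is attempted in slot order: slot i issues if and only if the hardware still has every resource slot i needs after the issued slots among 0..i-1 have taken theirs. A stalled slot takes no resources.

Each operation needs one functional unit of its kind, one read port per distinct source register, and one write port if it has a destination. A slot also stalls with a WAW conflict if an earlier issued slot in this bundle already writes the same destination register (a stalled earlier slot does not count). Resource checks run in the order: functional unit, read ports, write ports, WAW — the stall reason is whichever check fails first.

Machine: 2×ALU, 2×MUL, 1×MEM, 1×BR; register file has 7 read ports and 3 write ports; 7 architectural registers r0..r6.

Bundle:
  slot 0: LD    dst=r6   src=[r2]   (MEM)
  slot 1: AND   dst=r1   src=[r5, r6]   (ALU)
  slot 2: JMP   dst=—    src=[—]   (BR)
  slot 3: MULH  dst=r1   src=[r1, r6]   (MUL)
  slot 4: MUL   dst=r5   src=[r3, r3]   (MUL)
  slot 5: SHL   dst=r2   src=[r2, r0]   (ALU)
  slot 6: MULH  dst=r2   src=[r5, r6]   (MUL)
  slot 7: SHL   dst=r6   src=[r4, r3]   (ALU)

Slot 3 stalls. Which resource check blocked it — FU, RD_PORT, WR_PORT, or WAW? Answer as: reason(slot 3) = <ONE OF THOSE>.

slot 0 (MEM): ISSUE — free A2,Mu2,Ld0,B1 rp6 wp2
slot 1 (ALU): ISSUE — free A1,Mu2,Ld0,B1 rp4 wp1
slot 2 (BR): ISSUE — free A1,Mu2,Ld0,B0 rp4 wp1
slot 3 (MUL): stall WAW — free A1,Mu2,Ld0,B0 rp4 wp1
slot 4 (MUL): ISSUE — free A1,Mu1,Ld0,B0 rp3 wp0
slot 5 (ALU): stall WR_PORT — free A1,Mu1,Ld0,B0 rp3 wp0
slot 6 (MUL): stall WR_PORT — free A1,Mu1,Ld0,B0 rp3 wp0
slot 7 (ALU): stall WR_PORT — free A1,Mu1,Ld0,B0 rp3 wp0

reason(slot 3) = WAW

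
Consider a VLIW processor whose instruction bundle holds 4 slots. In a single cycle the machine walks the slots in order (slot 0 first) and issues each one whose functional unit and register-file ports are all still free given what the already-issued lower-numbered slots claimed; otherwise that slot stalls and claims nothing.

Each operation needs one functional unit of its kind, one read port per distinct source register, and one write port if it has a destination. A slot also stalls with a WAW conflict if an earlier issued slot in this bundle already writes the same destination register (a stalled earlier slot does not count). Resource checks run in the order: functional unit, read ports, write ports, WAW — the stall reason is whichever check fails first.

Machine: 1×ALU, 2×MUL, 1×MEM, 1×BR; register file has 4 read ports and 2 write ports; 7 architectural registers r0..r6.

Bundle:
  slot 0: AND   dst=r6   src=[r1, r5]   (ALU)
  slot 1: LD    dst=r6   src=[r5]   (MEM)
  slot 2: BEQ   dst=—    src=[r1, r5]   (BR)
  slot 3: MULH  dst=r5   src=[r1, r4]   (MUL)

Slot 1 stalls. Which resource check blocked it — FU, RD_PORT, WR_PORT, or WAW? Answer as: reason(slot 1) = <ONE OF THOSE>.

reason(slot 1) = WAW

(0) want 1×ALU +2rd +1wr — yes → AL0|MU2|ME1|BR1|rd2|wr1
(1) want 1×MEM +1rd +1wr — WAW → AL0|MU2|ME1|BR1|rd2|wr1
(2) want 1×BR +2rd +0wr — yes → AL0|MU2|ME1|BR0|rd0|wr1
(3) want 1×MUL +2rd +1wr — RD_PORT → AL0|MU2|ME1|BR0|rd0|wr1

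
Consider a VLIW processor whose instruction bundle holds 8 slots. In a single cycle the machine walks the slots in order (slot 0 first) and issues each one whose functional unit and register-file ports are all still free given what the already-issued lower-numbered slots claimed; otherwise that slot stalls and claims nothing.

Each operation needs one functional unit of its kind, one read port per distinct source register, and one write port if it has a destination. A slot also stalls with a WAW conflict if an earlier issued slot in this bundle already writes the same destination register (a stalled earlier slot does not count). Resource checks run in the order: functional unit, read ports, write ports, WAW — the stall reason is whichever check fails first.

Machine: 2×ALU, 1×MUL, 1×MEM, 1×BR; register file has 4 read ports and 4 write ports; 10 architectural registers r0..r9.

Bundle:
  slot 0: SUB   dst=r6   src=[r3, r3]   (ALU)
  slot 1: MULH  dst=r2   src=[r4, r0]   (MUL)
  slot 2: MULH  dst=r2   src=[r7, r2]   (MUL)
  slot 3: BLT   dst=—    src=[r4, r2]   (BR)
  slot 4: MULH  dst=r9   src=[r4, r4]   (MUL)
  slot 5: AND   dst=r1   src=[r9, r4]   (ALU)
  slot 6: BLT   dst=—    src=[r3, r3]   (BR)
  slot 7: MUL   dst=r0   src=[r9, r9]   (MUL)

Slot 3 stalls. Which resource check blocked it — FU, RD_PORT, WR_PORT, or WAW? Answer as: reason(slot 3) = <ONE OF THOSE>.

reason(slot 3) = RD_PORT

(0) want 1×ALU +1rd +1wr — yes → AL1|MU1|ME1|BR1|rd3|wr3
(1) want 1×MUL +2rd +1wr — yes → AL1|MU0|ME1|BR1|rd1|wr2
(2) want 1×MUL +2rd +1wr — FU → AL1|MU0|ME1|BR1|rd1|wr2
(3) want 1×BR +2rd +0wr — RD_PORT → AL1|MU0|ME1|BR1|rd1|wr2
(4) want 1×MUL +1rd +1wr — FU → AL1|MU0|ME1|BR1|rd1|wr2
(5) want 1×ALU +2rd +1wr — RD_PORT → AL1|MU0|ME1|BR1|rd1|wr2
(6) want 1×BR +1rd +0wr — yes → AL1|MU0|ME1|BR0|rd0|wr2
(7) want 1×MUL +1rd +1wr — FU → AL1|MU0|ME1|BR0|rd0|wr2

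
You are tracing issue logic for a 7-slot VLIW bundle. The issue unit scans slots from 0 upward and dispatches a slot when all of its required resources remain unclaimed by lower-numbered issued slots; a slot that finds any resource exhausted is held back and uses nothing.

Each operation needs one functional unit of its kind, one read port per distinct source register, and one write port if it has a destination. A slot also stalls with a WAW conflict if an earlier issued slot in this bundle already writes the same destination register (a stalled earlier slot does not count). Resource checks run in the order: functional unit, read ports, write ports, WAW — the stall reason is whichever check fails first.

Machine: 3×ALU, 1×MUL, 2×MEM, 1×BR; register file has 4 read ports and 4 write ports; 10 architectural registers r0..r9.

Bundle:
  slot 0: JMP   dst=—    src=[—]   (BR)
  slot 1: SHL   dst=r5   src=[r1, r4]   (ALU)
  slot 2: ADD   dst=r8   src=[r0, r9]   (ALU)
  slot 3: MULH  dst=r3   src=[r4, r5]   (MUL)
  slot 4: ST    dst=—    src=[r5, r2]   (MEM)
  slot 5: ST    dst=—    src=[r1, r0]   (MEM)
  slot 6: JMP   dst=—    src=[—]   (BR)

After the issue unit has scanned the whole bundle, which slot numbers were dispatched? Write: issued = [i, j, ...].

(0) want 1×BR +0rd +0wr — yes → AL3|MU1|ME2|BR0|rd4|wr4
(1) want 1×ALU +2rd +1wr — yes → AL2|MU1|ME2|BR0|rd2|wr3
(2) want 1×ALU +2rd +1wr — yes → AL1|MU1|ME2|BR0|rd0|wr2
(3) want 1×MUL +2rd +1wr — RD_PORT → AL1|MU1|ME2|BR0|rd0|wr2
(4) want 1×MEM +2rd +0wr — RD_PORT → AL1|MU1|ME2|BR0|rd0|wr2
(5) want 1×MEM +2rd +0wr — RD_PORT → AL1|MU1|ME2|BR0|rd0|wr2
(6) want 1×BR +0rd +0wr — FU → AL1|MU1|ME2|BR0|rd0|wr2

issued = [0, 1, 2]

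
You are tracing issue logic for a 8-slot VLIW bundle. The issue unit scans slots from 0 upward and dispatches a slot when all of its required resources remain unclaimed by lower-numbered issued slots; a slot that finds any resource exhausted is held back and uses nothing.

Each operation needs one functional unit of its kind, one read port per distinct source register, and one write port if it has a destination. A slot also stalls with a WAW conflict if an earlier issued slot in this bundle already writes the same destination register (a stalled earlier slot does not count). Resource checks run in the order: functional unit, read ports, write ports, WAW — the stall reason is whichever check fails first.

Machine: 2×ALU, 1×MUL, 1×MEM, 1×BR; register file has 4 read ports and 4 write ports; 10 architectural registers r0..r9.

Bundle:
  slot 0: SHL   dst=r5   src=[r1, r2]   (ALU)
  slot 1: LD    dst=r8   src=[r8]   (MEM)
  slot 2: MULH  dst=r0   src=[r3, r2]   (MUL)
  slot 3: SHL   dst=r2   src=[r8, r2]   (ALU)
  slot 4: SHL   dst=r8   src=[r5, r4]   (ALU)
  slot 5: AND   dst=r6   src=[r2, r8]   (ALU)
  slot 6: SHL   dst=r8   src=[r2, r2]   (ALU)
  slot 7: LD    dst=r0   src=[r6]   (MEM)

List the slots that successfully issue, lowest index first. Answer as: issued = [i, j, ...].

issued = [0, 1]

  0. ALU→r5 ⇒ go  {1A/1Mu/1Ld/1B | 2r 3w}
  1. MEM→r8 ⇒ go  {1A/1Mu/0Ld/1B | 1r 2w}
  2. MUL→r0 ⇒ no(RD_PORT)  {1A/1Mu/0Ld/1B | 1r 2w}
  3. ALU→r2 ⇒ no(RD_PORT)  {1A/1Mu/0Ld/1B | 1r 2w}
  4. ALU→r8 ⇒ no(RD_PORT)  {1A/1Mu/0Ld/1B | 1r 2w}
  5. ALU→r6 ⇒ no(RD_PORT)  {1A/1Mu/0Ld/1B | 1r 2w}
  6. ALU→r8 ⇒ no(WAW)  {1A/1Mu/0Ld/1B | 1r 2w}
  7. MEM→r0 ⇒ no(FU)  {1A/1Mu/0Ld/1B | 1r 2w}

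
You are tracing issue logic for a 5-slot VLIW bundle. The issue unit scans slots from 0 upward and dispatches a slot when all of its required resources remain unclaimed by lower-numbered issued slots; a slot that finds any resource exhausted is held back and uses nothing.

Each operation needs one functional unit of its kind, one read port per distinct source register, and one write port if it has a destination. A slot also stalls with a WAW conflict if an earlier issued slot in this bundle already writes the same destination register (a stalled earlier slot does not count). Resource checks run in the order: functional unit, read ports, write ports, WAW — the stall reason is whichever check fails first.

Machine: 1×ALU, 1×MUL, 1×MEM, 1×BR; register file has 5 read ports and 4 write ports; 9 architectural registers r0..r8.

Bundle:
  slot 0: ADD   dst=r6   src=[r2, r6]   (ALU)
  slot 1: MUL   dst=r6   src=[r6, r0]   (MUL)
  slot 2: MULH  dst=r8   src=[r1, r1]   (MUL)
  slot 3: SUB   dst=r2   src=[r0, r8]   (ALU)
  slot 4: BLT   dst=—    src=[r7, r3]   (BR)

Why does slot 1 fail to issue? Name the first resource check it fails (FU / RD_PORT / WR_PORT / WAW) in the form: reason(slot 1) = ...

  0. ALU→r6 ⇒ go  {0A/1Mu/1Ld/1B | 3r 3w}
  1. MUL→r6 ⇒ no(WAW)  {0A/1Mu/1Ld/1B | 3r 3w}
  2. MUL→r8 ⇒ go  {0A/0Mu/1Ld/1B | 2r 2w}
  3. ALU→r2 ⇒ no(FU)  {0A/0Mu/1Ld/1B | 2r 2w}
  4. BR ⇒ go  {0A/0Mu/1Ld/0B | 0r 2w}

reason(slot 1) = WAW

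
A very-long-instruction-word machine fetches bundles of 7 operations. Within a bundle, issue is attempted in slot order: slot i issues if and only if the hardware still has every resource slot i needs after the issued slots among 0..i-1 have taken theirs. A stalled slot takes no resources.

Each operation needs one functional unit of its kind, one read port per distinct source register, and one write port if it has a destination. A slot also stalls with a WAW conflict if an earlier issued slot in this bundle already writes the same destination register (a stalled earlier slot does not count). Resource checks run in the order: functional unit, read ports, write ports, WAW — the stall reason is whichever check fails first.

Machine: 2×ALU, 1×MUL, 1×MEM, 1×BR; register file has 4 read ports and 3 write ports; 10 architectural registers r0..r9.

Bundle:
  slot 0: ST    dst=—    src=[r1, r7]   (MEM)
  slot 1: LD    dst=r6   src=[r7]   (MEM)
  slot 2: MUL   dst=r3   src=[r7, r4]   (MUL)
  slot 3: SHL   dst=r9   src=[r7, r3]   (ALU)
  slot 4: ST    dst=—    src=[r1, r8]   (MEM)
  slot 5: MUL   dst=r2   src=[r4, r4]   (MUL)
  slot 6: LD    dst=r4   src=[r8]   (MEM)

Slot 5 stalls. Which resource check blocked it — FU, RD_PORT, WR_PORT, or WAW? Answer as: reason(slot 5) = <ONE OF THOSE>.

[0] MEM needs rd=2 wr=0: ok; after: ALU=2 MUL=1 MEM=0 BR=1, R=2, W=3
[1] MEM needs rd=1 wr=1: FU; after: ALU=2 MUL=1 MEM=0 BR=1, R=2, W=3
[2] MUL needs rd=2 wr=1: ok; after: ALU=2 MUL=0 MEM=0 BR=1, R=0, W=2
[3] ALU needs rd=2 wr=1: RD_PORT; after: ALU=2 MUL=0 MEM=0 BR=1, R=0, W=2
[4] MEM needs rd=2 wr=0: FU; after: ALU=2 MUL=0 MEM=0 BR=1, R=0, W=2
[5] MUL needs rd=1 wr=1: FU; after: ALU=2 MUL=0 MEM=0 BR=1, R=0, W=2
[6] MEM needs rd=1 wr=1: FU; after: ALU=2 MUL=0 MEM=0 BR=1, R=0, W=2

reason(slot 5) = FU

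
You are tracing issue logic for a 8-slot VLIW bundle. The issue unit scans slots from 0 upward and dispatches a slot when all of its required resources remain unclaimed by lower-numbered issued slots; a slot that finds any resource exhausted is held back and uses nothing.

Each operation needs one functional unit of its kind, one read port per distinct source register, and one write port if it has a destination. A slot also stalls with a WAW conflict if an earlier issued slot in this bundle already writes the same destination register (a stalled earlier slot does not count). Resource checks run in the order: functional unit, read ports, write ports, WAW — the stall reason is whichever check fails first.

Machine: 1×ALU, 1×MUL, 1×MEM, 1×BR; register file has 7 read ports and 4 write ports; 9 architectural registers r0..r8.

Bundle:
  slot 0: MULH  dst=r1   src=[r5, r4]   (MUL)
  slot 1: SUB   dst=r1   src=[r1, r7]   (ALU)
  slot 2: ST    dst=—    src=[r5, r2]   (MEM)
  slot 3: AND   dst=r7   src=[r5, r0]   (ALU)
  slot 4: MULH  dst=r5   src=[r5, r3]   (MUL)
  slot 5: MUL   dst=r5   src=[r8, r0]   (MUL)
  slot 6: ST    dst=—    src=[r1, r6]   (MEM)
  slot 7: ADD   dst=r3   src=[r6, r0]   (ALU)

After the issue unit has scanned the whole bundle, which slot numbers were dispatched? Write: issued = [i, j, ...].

issued = [0, 2, 3]

[0] MUL needs rd=2 wr=1: ok; after: ALU=1 MUL=0 MEM=1 BR=1, R=5, W=3
[1] ALU needs rd=2 wr=1: WAW; after: ALU=1 MUL=0 MEM=1 BR=1, R=5, W=3
[2] MEM needs rd=2 wr=0: ok; after: ALU=1 MUL=0 MEM=0 BR=1, R=3, W=3
[3] ALU needs rd=2 wr=1: ok; after: ALU=0 MUL=0 MEM=0 BR=1, R=1, W=2
[4] MUL needs rd=2 wr=1: FU; after: ALU=0 MUL=0 MEM=0 BR=1, R=1, W=2
[5] MUL needs rd=2 wr=1: FU; after: ALU=0 MUL=0 MEM=0 BR=1, R=1, W=2
[6] MEM needs rd=2 wr=0: FU; after: ALU=0 MUL=0 MEM=0 BR=1, R=1, W=2
[7] ALU needs rd=2 wr=1: FU; after: ALU=0 MUL=0 MEM=0 BR=1, R=1, W=2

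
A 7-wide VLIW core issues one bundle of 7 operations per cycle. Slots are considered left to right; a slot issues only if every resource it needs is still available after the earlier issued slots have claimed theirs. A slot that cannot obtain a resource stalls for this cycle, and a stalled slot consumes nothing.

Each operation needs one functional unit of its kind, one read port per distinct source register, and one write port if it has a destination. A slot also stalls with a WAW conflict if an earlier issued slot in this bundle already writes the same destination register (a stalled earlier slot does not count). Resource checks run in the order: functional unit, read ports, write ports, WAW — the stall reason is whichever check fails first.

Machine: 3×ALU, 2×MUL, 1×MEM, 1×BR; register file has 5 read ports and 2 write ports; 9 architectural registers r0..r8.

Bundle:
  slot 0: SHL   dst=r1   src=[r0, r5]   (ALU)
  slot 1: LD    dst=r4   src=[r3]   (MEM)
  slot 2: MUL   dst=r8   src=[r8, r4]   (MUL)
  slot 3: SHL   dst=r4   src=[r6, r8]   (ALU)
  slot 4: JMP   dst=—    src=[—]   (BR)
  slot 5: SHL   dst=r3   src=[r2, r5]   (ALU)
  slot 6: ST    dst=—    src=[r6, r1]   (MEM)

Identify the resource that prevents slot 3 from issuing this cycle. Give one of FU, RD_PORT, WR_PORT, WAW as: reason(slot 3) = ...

reason(slot 3) = WR_PORT

  0. ALU→r1 ⇒ go  {2A/2Mu/1Ld/1B | 3r 1w}
  1. MEM→r4 ⇒ go  {2A/2Mu/0Ld/1B | 2r 0w}
  2. MUL→r8 ⇒ no(WR_PORT)  {2A/2Mu/0Ld/1B | 2r 0w}
  3. ALU→r4 ⇒ no(WR_PORT)  {2A/2Mu/0Ld/1B | 2r 0w}
  4. BR ⇒ go  {2A/2Mu/0Ld/0B | 2r 0w}
  5. ALU→r3 ⇒ no(WR_PORT)  {2A/2Mu/0Ld/0B | 2r 0w}
  6. MEM ⇒ no(FU)  {2A/2Mu/0Ld/0B | 2r 0w}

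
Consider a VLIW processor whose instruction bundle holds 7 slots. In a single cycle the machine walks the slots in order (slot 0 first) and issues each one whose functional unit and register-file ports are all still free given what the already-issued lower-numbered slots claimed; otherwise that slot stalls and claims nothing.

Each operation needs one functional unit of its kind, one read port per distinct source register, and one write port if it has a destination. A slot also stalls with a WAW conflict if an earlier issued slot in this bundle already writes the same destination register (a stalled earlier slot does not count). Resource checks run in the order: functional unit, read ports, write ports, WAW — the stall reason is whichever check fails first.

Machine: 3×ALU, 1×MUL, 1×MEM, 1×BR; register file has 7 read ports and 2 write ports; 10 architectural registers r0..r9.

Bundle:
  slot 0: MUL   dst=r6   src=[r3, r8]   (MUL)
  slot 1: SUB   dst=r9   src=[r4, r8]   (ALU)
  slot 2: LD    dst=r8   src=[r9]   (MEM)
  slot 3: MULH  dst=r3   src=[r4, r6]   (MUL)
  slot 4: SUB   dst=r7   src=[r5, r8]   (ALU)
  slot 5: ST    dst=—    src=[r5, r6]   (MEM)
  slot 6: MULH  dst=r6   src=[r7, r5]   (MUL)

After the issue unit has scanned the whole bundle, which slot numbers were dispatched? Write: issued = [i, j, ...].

#0 MUL src=r3,r8 dispatched  <A:3 Mu:0 Ld:1 B:1 rd:5 wr:1>
#1 ALU src=r4,r8 dispatched  <A:2 Mu:0 Ld:1 B:1 rd:3 wr:0>
#2 MEM src=r9 held:WR_PORT  <A:2 Mu:0 Ld:1 B:1 rd:3 wr:0>
#3 MUL src=r4,r6 held:FU  <A:2 Mu:0 Ld:1 B:1 rd:3 wr:0>
#4 ALU src=r5,r8 held:WR_PORT  <A:2 Mu:0 Ld:1 B:1 rd:3 wr:0>
#5 MEM src=r5,r6 dispatched  <A:2 Mu:0 Ld:0 B:1 rd:1 wr:0>
#6 MUL src=r7,r5 held:FU  <A:2 Mu:0 Ld:0 B:1 rd:1 wr:0>

issued = [0, 1, 5]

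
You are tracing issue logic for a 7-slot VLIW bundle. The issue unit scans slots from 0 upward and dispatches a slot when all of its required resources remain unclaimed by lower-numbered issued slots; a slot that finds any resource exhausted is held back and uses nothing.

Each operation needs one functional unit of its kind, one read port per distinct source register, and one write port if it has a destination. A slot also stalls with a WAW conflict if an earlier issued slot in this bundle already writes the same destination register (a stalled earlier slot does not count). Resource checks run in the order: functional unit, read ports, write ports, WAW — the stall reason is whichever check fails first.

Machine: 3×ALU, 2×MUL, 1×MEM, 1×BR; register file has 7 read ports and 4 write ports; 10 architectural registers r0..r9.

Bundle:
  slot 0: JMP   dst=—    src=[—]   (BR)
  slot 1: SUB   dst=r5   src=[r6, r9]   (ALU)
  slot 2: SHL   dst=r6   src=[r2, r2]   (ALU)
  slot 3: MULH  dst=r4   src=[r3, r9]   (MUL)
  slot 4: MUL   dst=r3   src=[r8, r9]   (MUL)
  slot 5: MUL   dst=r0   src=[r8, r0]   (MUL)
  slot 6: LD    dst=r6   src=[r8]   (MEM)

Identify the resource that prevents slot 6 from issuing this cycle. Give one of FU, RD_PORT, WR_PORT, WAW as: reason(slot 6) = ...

reason(slot 6) = RD_PORT

slot 0 (BR): ISSUE — free A3,Mu2,Ld1,B0 rp7 wp4
slot 1 (ALU): ISSUE — free A2,Mu2,Ld1,B0 rp5 wp3
slot 2 (ALU): ISSUE — free A1,Mu2,Ld1,B0 rp4 wp2
slot 3 (MUL): ISSUE — free A1,Mu1,Ld1,B0 rp2 wp1
slot 4 (MUL): ISSUE — free A1,Mu0,Ld1,B0 rp0 wp0
slot 5 (MUL): stall FU — free A1,Mu0,Ld1,B0 rp0 wp0
slot 6 (MEM): stall RD_PORT — free A1,Mu0,Ld1,B0 rp0 wp0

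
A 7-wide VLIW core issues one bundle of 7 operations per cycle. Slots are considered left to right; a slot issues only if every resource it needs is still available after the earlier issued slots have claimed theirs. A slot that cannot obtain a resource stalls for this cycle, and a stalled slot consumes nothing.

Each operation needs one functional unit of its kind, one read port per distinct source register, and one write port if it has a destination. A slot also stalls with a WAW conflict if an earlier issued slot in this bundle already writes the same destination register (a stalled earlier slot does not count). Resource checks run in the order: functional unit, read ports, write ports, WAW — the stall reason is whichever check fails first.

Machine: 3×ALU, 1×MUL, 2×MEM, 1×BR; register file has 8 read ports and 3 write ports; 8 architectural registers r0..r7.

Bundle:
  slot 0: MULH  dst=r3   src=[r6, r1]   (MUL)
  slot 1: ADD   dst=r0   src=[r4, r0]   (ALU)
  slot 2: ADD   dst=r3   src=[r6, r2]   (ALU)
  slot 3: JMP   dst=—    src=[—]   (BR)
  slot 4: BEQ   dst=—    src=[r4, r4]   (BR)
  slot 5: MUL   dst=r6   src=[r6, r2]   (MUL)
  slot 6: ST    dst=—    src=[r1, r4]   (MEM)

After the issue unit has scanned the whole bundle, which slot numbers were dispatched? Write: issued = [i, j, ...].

issued = [0, 1, 3, 6]

[0] MUL needs rd=2 wr=1: ok; after: ALU=3 MUL=0 MEM=2 BR=1, R=6, W=2
[1] ALU needs rd=2 wr=1: ok; after: ALU=2 MUL=0 MEM=2 BR=1, R=4, W=1
[2] ALU needs rd=2 wr=1: WAW; after: ALU=2 MUL=0 MEM=2 BR=1, R=4, W=1
[3] BR needs rd=0 wr=0: ok; after: ALU=2 MUL=0 MEM=2 BR=0, R=4, W=1
[4] BR needs rd=1 wr=0: FU; after: ALU=2 MUL=0 MEM=2 BR=0, R=4, W=1
[5] MUL needs rd=2 wr=1: FU; after: ALU=2 MUL=0 MEM=2 BR=0, R=4, W=1
[6] MEM needs rd=2 wr=0: ok; after: ALU=2 MUL=0 MEM=1 BR=0, R=2, W=1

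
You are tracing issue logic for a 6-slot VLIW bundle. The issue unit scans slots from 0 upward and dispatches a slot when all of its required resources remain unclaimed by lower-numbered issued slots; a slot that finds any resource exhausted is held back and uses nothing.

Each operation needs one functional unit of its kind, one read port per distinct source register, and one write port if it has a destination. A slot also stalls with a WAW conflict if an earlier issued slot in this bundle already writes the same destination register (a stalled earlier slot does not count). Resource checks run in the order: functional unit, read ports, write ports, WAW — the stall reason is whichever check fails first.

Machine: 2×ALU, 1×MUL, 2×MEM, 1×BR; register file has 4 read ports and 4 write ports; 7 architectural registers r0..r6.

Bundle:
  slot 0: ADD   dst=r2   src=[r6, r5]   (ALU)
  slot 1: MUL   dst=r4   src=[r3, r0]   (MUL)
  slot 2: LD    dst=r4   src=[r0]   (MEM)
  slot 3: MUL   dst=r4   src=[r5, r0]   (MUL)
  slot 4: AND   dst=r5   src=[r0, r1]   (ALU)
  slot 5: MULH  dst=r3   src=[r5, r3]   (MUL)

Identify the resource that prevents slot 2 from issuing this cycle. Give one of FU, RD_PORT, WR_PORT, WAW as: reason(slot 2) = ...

reason(slot 2) = RD_PORT

[0] ALU needs rd=2 wr=1: ok; after: ALU=1 MUL=1 MEM=2 BR=1, R=2, W=3
[1] MUL needs rd=2 wr=1: ok; after: ALU=1 MUL=0 MEM=2 BR=1, R=0, W=2
[2] MEM needs rd=1 wr=1: RD_PORT; after: ALU=1 MUL=0 MEM=2 BR=1, R=0, W=2
[3] MUL needs rd=2 wr=1: FU; after: ALU=1 MUL=0 MEM=2 BR=1, R=0, W=2
[4] ALU needs rd=2 wr=1: RD_PORT; after: ALU=1 MUL=0 MEM=2 BR=1, R=0, W=2
[5] MUL needs rd=2 wr=1: FU; after: ALU=1 MUL=0 MEM=2 BR=1, R=0, W=2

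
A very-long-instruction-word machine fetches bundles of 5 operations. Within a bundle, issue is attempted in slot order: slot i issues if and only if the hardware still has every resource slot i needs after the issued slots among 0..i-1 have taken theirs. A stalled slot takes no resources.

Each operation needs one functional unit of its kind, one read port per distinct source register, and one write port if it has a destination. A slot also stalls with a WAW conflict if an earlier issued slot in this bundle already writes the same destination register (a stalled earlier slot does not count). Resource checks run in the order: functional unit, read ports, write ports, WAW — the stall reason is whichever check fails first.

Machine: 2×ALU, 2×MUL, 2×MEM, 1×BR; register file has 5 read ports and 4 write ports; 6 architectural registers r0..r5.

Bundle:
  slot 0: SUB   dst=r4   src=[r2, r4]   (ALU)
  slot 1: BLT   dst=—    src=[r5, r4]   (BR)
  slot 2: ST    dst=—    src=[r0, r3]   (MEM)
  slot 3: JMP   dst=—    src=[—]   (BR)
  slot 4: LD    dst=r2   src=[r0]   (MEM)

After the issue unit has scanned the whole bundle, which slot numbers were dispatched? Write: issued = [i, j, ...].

issued = [0, 1, 4]

slot 0 (ALU): ISSUE — free A1,Mu2,Ld2,B1 rp3 wp3
slot 1 (BR): ISSUE — free A1,Mu2,Ld2,B0 rp1 wp3
slot 2 (MEM): stall RD_PORT — free A1,Mu2,Ld2,B0 rp1 wp3
slot 3 (BR): stall FU — free A1,Mu2,Ld2,B0 rp1 wp3
slot 4 (MEM): ISSUE — free A1,Mu2,Ld1,B0 rp0 wp2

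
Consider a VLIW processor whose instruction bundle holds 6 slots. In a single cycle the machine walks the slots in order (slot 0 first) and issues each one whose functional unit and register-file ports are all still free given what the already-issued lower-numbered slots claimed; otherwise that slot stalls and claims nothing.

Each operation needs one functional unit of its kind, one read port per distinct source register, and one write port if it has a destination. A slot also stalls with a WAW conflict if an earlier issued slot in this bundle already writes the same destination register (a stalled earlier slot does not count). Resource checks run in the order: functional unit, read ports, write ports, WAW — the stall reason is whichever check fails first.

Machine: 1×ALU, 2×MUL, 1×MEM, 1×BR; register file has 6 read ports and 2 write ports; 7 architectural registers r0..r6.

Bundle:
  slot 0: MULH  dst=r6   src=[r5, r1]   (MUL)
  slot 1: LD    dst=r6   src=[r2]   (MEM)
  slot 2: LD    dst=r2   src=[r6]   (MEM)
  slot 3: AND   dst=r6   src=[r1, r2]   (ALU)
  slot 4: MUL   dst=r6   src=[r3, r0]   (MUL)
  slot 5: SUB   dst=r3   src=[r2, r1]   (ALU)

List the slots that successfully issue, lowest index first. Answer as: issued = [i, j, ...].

(0) want 1×MUL +2rd +1wr — yes → AL1|MU1|ME1|BR1|rd4|wr1
(1) want 1×MEM +1rd +1wr — WAW → AL1|MU1|ME1|BR1|rd4|wr1
(2) want 1×MEM +1rd +1wr — yes → AL1|MU1|ME0|BR1|rd3|wr0
(3) want 1×ALU +2rd +1wr — WR_PORT → AL1|MU1|ME0|BR1|rd3|wr0
(4) want 1×MUL +2rd +1wr — WR_PORT → AL1|MU1|ME0|BR1|rd3|wr0
(5) want 1×ALU +2rd +1wr — WR_PORT → AL1|MU1|ME0|BR1|rd3|wr0

issued = [0, 2]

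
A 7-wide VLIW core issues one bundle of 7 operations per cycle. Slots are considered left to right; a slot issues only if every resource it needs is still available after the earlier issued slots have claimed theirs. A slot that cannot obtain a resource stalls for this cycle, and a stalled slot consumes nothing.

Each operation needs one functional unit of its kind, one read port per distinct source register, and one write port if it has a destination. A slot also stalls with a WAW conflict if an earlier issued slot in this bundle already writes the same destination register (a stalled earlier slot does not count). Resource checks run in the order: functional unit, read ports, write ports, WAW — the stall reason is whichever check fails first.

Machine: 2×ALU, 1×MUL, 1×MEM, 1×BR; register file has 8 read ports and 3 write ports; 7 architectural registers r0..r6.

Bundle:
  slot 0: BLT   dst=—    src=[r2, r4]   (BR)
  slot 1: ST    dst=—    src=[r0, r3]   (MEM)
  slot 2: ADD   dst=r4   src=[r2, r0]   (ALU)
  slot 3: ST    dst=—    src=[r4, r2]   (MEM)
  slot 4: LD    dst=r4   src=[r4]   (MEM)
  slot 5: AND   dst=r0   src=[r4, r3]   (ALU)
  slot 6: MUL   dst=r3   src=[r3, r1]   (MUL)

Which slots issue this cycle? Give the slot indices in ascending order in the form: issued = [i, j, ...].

issued = [0, 1, 2, 5]

[0] BR needs rd=2 wr=0: ok; after: ALU=2 MUL=1 MEM=1 BR=0, R=6, W=3
[1] MEM needs rd=2 wr=0: ok; after: ALU=2 MUL=1 MEM=0 BR=0, R=4, W=3
[2] ALU needs rd=2 wr=1: ok; after: ALU=1 MUL=1 MEM=0 BR=0, R=2, W=2
[3] MEM needs rd=2 wr=0: FU; after: ALU=1 MUL=1 MEM=0 BR=0, R=2, W=2
[4] MEM needs rd=1 wr=1: FU; after: ALU=1 MUL=1 MEM=0 BR=0, R=2, W=2
[5] ALU needs rd=2 wr=1: ok; after: ALU=0 MUL=1 MEM=0 BR=0, R=0, W=1
[6] MUL needs rd=2 wr=1: RD_PORT; after: ALU=0 MUL=1 MEM=0 BR=0, R=0, W=1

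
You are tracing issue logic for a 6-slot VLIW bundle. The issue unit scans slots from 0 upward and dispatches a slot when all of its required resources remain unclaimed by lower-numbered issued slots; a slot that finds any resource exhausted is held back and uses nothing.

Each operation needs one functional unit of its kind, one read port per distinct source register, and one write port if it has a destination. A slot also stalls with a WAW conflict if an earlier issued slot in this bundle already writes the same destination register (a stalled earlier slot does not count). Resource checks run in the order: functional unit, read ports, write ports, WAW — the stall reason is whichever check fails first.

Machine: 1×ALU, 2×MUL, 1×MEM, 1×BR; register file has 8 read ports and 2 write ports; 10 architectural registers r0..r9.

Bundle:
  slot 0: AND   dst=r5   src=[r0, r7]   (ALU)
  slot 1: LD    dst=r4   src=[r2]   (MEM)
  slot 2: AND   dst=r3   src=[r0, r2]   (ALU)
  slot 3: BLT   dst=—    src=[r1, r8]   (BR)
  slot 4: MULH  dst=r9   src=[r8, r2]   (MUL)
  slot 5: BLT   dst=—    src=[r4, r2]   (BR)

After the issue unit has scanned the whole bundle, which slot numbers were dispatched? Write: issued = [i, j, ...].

issued = [0, 1, 3]

(0) want 1×ALU +2rd +1wr — yes → AL0|MU2|ME1|BR1|rd6|wr1
(1) want 1×MEM +1rd +1wr — yes → AL0|MU2|ME0|BR1|rd5|wr0
(2) want 1×ALU +2rd +1wr — FU → AL0|MU2|ME0|BR1|rd5|wr0
(3) want 1×BR +2rd +0wr — yes → AL0|MU2|ME0|BR0|rd3|wr0
(4) want 1×MUL +2rd +1wr — WR_PORT → AL0|MU2|ME0|BR0|rd3|wr0
(5) want 1×BR +2rd +0wr — FU → AL0|MU2|ME0|BR0|rd3|wr0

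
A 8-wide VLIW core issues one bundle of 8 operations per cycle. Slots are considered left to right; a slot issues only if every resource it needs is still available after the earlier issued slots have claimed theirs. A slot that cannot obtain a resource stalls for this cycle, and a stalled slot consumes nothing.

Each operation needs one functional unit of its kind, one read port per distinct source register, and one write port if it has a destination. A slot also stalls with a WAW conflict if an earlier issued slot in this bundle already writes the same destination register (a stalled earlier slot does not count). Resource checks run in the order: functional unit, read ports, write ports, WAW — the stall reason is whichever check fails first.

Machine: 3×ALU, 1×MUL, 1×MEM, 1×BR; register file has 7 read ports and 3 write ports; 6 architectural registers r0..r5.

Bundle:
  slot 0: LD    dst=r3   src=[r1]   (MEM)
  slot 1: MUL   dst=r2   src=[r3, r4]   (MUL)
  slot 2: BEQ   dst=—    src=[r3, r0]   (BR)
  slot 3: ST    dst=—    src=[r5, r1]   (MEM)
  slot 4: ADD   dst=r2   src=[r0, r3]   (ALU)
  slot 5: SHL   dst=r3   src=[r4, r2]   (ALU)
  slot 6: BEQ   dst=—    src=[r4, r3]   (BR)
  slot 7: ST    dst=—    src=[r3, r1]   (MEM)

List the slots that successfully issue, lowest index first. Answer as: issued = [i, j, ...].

(0) want 1×MEM +1rd +1wr — yes → AL3|MU1|ME0|BR1|rd6|wr2
(1) want 1×MUL +2rd +1wr — yes → AL3|MU0|ME0|BR1|rd4|wr1
(2) want 1×BR +2rd +0wr — yes → AL3|MU0|ME0|BR0|rd2|wr1
(3) want 1×MEM +2rd +0wr — FU → AL3|MU0|ME0|BR0|rd2|wr1
(4) want 1×ALU +2rd +1wr — WAW → AL3|MU0|ME0|BR0|rd2|wr1
(5) want 1×ALU +2rd +1wr — WAW → AL3|MU0|ME0|BR0|rd2|wr1
(6) want 1×BR +2rd +0wr — FU → AL3|MU0|ME0|BR0|rd2|wr1
(7) want 1×MEM +2rd +0wr — FU → AL3|MU0|ME0|BR0|rd2|wr1

issued = [0, 1, 2]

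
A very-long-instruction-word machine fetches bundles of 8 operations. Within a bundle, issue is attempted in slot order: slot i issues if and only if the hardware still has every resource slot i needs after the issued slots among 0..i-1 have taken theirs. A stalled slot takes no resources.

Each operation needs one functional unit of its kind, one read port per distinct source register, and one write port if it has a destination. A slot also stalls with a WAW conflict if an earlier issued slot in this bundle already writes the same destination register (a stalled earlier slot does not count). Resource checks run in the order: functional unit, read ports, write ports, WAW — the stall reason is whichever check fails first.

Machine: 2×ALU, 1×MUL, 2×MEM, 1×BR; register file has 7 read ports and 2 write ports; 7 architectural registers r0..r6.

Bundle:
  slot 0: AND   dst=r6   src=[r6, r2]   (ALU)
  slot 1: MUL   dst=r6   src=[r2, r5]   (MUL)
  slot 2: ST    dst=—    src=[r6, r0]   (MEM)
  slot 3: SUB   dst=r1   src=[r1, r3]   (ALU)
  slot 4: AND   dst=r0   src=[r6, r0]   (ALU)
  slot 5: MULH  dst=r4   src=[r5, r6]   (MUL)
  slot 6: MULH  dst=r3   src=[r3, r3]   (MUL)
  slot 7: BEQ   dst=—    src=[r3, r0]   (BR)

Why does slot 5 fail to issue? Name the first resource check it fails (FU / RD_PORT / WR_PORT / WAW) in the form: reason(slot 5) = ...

#0 ALU src=r6,r2 dispatched  <A:1 Mu:1 Ld:2 B:1 rd:5 wr:1>
#1 MUL src=r2,r5 held:WAW  <A:1 Mu:1 Ld:2 B:1 rd:5 wr:1>
#2 MEM src=r6,r0 dispatched  <A:1 Mu:1 Ld:1 B:1 rd:3 wr:1>
#3 ALU src=r1,r3 dispatched  <A:0 Mu:1 Ld:1 B:1 rd:1 wr:0>
#4 ALU src=r6,r0 held:FU  <A:0 Mu:1 Ld:1 B:1 rd:1 wr:0>
#5 MUL src=r5,r6 held:RD_PORT  <A:0 Mu:1 Ld:1 B:1 rd:1 wr:0>
#6 MUL src=r3,r3 held:WR_PORT  <A:0 Mu:1 Ld:1 B:1 rd:1 wr:0>
#7 BR src=r3,r0 held:RD_PORT  <A:0 Mu:1 Ld:1 B:1 rd:1 wr:0>

reason(slot 5) = RD_PORT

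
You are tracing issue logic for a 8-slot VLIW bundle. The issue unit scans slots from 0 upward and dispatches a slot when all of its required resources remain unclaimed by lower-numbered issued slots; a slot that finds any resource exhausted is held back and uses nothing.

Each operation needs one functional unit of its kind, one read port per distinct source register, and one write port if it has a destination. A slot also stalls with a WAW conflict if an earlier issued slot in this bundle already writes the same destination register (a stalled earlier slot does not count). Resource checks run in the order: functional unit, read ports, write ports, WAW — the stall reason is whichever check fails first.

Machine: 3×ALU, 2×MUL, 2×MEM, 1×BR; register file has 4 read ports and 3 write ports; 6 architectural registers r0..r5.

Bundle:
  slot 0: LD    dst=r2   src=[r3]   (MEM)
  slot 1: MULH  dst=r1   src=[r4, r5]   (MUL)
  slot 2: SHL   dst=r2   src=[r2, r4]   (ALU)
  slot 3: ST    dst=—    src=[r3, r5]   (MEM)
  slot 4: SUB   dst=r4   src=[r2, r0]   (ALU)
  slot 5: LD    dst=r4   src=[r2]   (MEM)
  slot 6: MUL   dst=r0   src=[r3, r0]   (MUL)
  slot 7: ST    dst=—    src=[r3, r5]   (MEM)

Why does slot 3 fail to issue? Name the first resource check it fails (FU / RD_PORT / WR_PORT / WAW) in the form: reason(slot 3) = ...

  0. MEM→r2 ⇒ go  {3A/2Mu/1Ld/1B | 3r 2w}
  1. MUL→r1 ⇒ go  {3A/1Mu/1Ld/1B | 1r 1w}
  2. ALU→r2 ⇒ no(RD_PORT)  {3A/1Mu/1Ld/1B | 1r 1w}
  3. MEM ⇒ no(RD_PORT)  {3A/1Mu/1Ld/1B | 1r 1w}
  4. ALU→r4 ⇒ no(RD_PORT)  {3A/1Mu/1Ld/1B | 1r 1w}
  5. MEM→r4 ⇒ go  {3A/1Mu/0Ld/1B | 0r 0w}
  6. MUL→r0 ⇒ no(RD_PORT)  {3A/1Mu/0Ld/1B | 0r 0w}
  7. MEM ⇒ no(FU)  {3A/1Mu/0Ld/1B | 0r 0w}

reason(slot 3) = RD_PORT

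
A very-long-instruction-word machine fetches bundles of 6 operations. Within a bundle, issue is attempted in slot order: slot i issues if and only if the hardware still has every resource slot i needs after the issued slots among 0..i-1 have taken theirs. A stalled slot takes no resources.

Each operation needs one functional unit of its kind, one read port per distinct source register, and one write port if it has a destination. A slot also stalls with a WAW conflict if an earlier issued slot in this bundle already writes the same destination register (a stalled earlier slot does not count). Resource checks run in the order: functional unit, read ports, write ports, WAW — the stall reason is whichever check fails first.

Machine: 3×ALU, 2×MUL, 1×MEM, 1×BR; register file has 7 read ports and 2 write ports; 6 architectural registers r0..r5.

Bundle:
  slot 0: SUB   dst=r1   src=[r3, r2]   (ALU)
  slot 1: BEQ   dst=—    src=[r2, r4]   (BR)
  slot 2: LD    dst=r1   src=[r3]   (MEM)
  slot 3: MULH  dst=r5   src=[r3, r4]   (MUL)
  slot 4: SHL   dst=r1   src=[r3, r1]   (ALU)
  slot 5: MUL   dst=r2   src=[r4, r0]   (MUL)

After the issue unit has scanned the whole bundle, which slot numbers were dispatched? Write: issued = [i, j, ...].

(0) want 1×ALU +2rd +1wr — yes → AL2|MU2|ME1|BR1|rd5|wr1
(1) want 1×BR +2rd +0wr — yes → AL2|MU2|ME1|BR0|rd3|wr1
(2) want 1×MEM +1rd +1wr — WAW → AL2|MU2|ME1|BR0|rd3|wr1
(3) want 1×MUL +2rd +1wr — yes → AL2|MU1|ME1|BR0|rd1|wr0
(4) want 1×ALU +2rd +1wr — RD_PORT → AL2|MU1|ME1|BR0|rd1|wr0
(5) want 1×MUL +2rd +1wr — RD_PORT → AL2|MU1|ME1|BR0|rd1|wr0

issued = [0, 1, 3]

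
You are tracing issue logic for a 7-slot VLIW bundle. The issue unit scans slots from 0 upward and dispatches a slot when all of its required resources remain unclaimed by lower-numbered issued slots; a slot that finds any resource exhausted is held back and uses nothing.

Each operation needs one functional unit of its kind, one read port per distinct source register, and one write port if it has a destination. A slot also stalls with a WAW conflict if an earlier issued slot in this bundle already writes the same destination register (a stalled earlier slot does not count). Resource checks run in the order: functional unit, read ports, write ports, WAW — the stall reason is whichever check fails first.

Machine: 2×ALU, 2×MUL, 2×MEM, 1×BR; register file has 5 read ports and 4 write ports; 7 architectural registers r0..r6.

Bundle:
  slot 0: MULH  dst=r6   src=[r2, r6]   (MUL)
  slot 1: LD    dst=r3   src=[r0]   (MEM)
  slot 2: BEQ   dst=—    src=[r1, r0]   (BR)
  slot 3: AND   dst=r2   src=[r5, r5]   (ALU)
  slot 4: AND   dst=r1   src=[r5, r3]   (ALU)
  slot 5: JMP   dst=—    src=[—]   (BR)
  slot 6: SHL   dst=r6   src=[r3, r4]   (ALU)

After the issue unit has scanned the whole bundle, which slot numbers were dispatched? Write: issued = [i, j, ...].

issued = [0, 1, 2]

slot 0 (MUL): ISSUE — free A2,Mu1,Ld2,B1 rp3 wp3
slot 1 (MEM): ISSUE — free A2,Mu1,Ld1,B1 rp2 wp2
slot 2 (BR): ISSUE — free A2,Mu1,Ld1,B0 rp0 wp2
slot 3 (ALU): stall RD_PORT — free A2,Mu1,Ld1,B0 rp0 wp2
slot 4 (ALU): stall RD_PORT — free A2,Mu1,Ld1,B0 rp0 wp2
slot 5 (BR): stall FU — free A2,Mu1,Ld1,B0 rp0 wp2
slot 6 (ALU): stall RD_PORT — free A2,Mu1,Ld1,B0 rp0 wp2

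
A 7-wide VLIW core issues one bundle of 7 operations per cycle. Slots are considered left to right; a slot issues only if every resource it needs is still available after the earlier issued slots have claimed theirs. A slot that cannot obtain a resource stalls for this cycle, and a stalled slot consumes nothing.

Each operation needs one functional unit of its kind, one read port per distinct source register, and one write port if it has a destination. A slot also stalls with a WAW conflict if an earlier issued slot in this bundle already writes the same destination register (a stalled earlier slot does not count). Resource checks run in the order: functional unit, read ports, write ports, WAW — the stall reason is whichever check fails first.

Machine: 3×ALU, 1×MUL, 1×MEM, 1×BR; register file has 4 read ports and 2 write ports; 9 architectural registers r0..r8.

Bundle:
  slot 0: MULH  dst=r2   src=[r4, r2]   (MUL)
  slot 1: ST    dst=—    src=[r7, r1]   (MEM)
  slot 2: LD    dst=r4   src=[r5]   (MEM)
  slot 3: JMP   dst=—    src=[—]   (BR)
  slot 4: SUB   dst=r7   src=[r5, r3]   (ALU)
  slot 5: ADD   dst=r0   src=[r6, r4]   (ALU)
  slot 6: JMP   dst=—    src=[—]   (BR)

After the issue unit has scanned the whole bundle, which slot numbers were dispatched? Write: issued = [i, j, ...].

(0) want 1×MUL +2rd +1wr — yes → AL3|MU0|ME1|BR1|rd2|wr1
(1) want 1×MEM +2rd +0wr — yes → AL3|MU0|ME0|BR1|rd0|wr1
(2) want 1×MEM +1rd +1wr — FU → AL3|MU0|ME0|BR1|rd0|wr1
(3) want 1×BR +0rd +0wr — yes → AL3|MU0|ME0|BR0|rd0|wr1
(4) want 1×ALU +2rd +1wr — RD_PORT → AL3|MU0|ME0|BR0|rd0|wr1
(5) want 1×ALU +2rd +1wr — RD_PORT → AL3|MU0|ME0|BR0|rd0|wr1
(6) want 1×BR +0rd +0wr — FU → AL3|MU0|ME0|BR0|rd0|wr1

issued = [0, 1, 3]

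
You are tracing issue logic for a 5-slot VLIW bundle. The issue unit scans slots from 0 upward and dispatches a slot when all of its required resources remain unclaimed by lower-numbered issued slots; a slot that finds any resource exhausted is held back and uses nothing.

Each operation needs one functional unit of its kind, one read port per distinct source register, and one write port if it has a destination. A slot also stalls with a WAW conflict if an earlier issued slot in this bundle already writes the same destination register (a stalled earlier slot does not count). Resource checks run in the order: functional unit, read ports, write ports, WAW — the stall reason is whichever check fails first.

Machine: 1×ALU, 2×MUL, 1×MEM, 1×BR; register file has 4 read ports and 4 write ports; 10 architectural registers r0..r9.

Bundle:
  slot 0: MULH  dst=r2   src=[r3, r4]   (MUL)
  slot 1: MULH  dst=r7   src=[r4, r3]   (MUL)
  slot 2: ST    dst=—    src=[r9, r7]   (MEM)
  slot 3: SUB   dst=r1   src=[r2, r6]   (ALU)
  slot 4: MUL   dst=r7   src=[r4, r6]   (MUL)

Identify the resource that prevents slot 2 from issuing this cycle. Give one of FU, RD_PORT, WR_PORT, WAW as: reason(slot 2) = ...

reason(slot 2) = RD_PORT

[0] MUL needs rd=2 wr=1: ok; after: ALU=1 MUL=1 MEM=1 BR=1, R=2, W=3
[1] MUL needs rd=2 wr=1: ok; after: ALU=1 MUL=0 MEM=1 BR=1, R=0, W=2
[2] MEM needs rd=2 wr=0: RD_PORT; after: ALU=1 MUL=0 MEM=1 BR=1, R=0, W=2
[3] ALU needs rd=2 wr=1: RD_PORT; after: ALU=1 MUL=0 MEM=1 BR=1, R=0, W=2
[4] MUL needs rd=2 wr=1: FU; after: ALU=1 MUL=0 MEM=1 BR=1, R=0, W=2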